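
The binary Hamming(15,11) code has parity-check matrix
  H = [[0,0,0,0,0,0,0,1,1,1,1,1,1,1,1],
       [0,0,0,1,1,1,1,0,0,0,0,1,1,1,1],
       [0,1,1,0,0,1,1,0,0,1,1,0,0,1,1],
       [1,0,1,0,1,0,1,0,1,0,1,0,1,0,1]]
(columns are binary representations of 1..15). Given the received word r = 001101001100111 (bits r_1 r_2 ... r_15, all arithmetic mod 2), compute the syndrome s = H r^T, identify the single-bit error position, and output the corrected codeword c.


s = (1, 1, 1, 0)^T, error position = 14, corrected codeword c = 001101001100101

Compute s = H r^T mod 2 one row at a time:
  s_1 = 0 + 1 + 1 + 0 + 0 + 1 + 1 + 1 = 5 ≡ 1 (mod 2).
  s_2 = 1 + 0 + 1 + 0 + 0 + 1 + 1 + 1 = 5 ≡ 1 (mod 2).
  s_3 = 0 + 1 + 1 + 0 + 1 + 0 + 1 + 1 = 5 ≡ 1 (mod 2).
  s_4 = 0 + 1 + 0 + 0 + 1 + 0 + 1 + 1 = 4 ≡ 0 (mod 2).
s = (1, 1, 1, 0)^T — this equals column 14 of H (binary 1110), so error is at position 14.
Correct: flip bit 14 of r = 001101001100111 to get c = 001101001100101.


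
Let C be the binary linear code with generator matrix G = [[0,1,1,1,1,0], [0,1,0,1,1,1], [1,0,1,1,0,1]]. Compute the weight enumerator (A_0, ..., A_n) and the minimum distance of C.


Weight distribution: A_0 = 1, A_2 = 2, A_4 = 5. Minimum distance d = 2.

Enumerate all 2^3 = 8 messages m ∈ F_2^3.
For each, compute codeword c = mG in F_2^6, then tally its weight.
  m = 000 → c = 000000, weight = 0.
  m = 100 → c = 011110, weight = 4.
  m = 010 → c = 010111, weight = 4.
  m = 110 → c = 001001, weight = 2.
  m = 001 → c = 101101, weight = 4.
  m = 101 → c = 110011, weight = 4.
  m = 011 → c = 111010, weight = 4.
  m = 111 → c = 100100, weight = 2.
Tally weights:
  weight 0: 1 codewords.
  weight 2: 2 codewords.
  weight 4: 5 codewords.
Minimum distance d = smallest w > 0 with A_w > 0 = 2.
Sanity: Σ A_w = 8 = 2^3 = 8 ✓.


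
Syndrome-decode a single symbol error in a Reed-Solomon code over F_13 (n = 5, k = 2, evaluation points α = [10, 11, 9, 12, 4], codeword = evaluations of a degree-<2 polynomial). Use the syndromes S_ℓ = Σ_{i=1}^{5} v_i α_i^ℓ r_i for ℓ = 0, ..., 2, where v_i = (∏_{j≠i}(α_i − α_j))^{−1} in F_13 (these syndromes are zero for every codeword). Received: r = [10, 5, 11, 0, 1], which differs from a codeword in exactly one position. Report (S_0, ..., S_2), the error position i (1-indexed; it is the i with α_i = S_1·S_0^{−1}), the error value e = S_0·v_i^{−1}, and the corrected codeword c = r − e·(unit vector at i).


S = (1, 9, 3), error at position 3, error magnitude e = 9, c = [10, 5, 2, 0, 1].

Step 1: column multipliers v_i = (∏_{j≠i}(α_i − α_j))^{−1} mod 13.
  i = 1 (α = 10): (10−11)(10−9)(10−12)(10−4) = (−1)·1·(−2)·6 = 12 ≡ 12, so v_1 = 12^{−1} = 12 (mod 13).
  i = 2 (α = 11): (11−10)(11−9)(11−12)(11−4) = 1·2·(−1)·7 = −14 ≡ 12, so v_2 = 12^{−1} = 12 (mod 13).
  i = 3 (α = 9): (9−10)(9−11)(9−12)(9−4) = (−1)·(−2)·(−3)·5 = −30 ≡ 9, so v_3 = 9^{−1} = 3 (mod 13).
  i = 4 (α = 12): (12−10)(12−11)(12−9)(12−4) = 2·1·3·8 = 48 ≡ 9, so v_4 = 9^{−1} = 3 (mod 13).
  i = 5 (α = 4): (4−10)(4−11)(4−9)(4−12) = (−6)·(−7)·(−5)·(−8) = 1680 ≡ 3, so v_5 = 3^{−1} = 9 (mod 13).
  v = [12, 12, 3, 3, 9].
Step 2: syndromes of r = [10, 5, 11, 0, 1] (all sums mod 13).
  S_0 = Σ v_i r_i = 12·10 + 12·5 + 3·11 + 3·0 + 9·1 = 222 ≡ 1.
  S_1 = Σ v_i α_i r_i = 12·10·10 + 12·11·5 + 3·9·11 + 3·12·0 + 9·4·1 = 2193 ≡ 9.
  α_i^2 mod 13 = [9, 4, 3, 1, 3].
  S_2 = Σ v_i α_i^2 r_i = 12·9·10 + 12·4·5 + 3·3·11 + 3·1·0 + 9·3·1 = 1446 ≡ 3.
  S = (1, 9, 3) ≠ 0, so r is not a codeword (an error is present).
Step 3: locate the error. For a single error e at position i, S_ℓ = v_i·e·α_i^ℓ, so α_err = S_1/S_0.
  S_0^{−1} = 1^{−1} = 1 (mod 13), so α_err = 9·1 = 9 ≡ 9 = α_3. Error position i = 3.
  Consistency check: S_2/S_1 = 3·3 = 9 ≡ 9 = α_err ✓ (single-error assumption holds).
Step 4: error magnitude e = S_0/v_3 = S_0·∏_{j≠3}(α_3 − α_j) = 1·9 = 9 ≡ 9 (mod 13).
Step 5: correct position 3: c_3 = r_3 − e = 11 − 9 ≡ 2 (mod 13). Hence c = [10, 5, 2, 0, 1].
  Check: interpolating c through the α_i gives m(x) = 8 + 8·x (degree < 2) with m(α_i) = c_i for every i, so c is indeed a codeword.


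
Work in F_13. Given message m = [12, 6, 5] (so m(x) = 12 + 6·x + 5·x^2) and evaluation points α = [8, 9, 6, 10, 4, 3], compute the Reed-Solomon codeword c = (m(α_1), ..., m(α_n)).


c = [3, 3, 7, 0, 12, 10]

Message polynomial: m(x) = 12 + 6·x + 5·x^2 (mod 13).
For each evaluation point α_i, compute m(α_i) mod 13:
  α_1 = 8: Horner steps 5 → 7 → 3, so m(8) = 3.
  α_2 = 9: Horner steps 5 → 12 → 3, so m(9) = 3.
  α_3 = 6: Horner steps 5 → 10 → 7, so m(6) = 7.
  α_4 = 10: Horner steps 5 → 4 → 0, so m(10) = 0.
  α_5 = 4: Horner steps 5 → 0 → 12, so m(4) = 12.
  α_6 = 3: Horner steps 5 → 8 → 10, so m(3) = 10.
Codeword c = [3, 3, 7, 0, 12, 10] ∈ F_13^6.


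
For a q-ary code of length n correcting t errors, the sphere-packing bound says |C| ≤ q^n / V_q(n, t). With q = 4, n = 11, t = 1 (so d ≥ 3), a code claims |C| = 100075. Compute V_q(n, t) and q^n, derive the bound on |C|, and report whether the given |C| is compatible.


V_q(n, t) = 34, q^n = 4194304, Hamming bound = 123361, |C| = 100075 ≤ bound (satisfied).

Step 1: Compute V_q(n, t) = Σ_{j=0}^1 C(n, j) (q−1)^j.
  j = 0: C(11,0)·(3)^0 = 1·1 = 1.
  j = 1: C(11,1)·(3)^1 = 11·3 = 33.
  V_q(n, t) = 1 + 33 = 34.
Step 2: q^n = 4^11 = 4194304.
Step 3: Hamming bound ⌊q^n / V_q(n,t)⌋ = ⌊4194304/34⌋ = 123361.
Step 4: Compare |C| = 100075 to 123361: satisfied.
The claimed |C| lies below the Hamming bound.


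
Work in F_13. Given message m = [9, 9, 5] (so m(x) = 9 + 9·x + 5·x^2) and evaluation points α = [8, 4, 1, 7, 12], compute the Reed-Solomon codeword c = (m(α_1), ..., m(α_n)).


c = [11, 8, 10, 5, 5]

Message polynomial: m(x) = 9 + 9·x + 5·x^2 (mod 13).
For each evaluation point α_i, compute m(α_i) mod 13:
  α_1 = 8: Horner steps 5 → 10 → 11, so m(8) = 11.
  α_2 = 4: Horner steps 5 → 3 → 8, so m(4) = 8.
  α_3 = 1: Horner steps 5 → 1 → 10, so m(1) = 10.
  α_4 = 7: Horner steps 5 → 5 → 5, so m(7) = 5.
  α_5 = 12: Horner steps 5 → 4 → 5, so m(12) = 5.
Codeword c = [11, 8, 10, 5, 5] ∈ F_13^5.


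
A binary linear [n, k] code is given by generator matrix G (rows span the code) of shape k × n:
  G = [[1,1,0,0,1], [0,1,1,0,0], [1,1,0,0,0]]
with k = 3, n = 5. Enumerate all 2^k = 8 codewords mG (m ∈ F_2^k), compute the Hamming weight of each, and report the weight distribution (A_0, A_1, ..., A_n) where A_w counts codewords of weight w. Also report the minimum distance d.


Weight distribution: A_0 = 1, A_1 = 1, A_2 = 3, A_3 = 3. Minimum distance d = 1.

Enumerate all 2^3 = 8 messages m ∈ F_2^3.
For each, compute codeword c = mG in F_2^5, then tally its weight.
  m = 000 → c = 00000, weight = 0.
  m = 100 → c = 11001, weight = 3.
  m = 010 → c = 01100, weight = 2.
  m = 110 → c = 10101, weight = 3.
  m = 001 → c = 11000, weight = 2.
  m = 101 → c = 00001, weight = 1.
  m = 011 → c = 10100, weight = 2.
  m = 111 → c = 01101, weight = 3.
Tally weights:
  weight 0: 1 codewords.
  weight 1: 1 codewords.
  weight 2: 3 codewords.
  weight 3: 3 codewords.
Minimum distance d = smallest w > 0 with A_w > 0 = 1.
Sanity: Σ A_w = 8 = 2^3 = 8 ✓.


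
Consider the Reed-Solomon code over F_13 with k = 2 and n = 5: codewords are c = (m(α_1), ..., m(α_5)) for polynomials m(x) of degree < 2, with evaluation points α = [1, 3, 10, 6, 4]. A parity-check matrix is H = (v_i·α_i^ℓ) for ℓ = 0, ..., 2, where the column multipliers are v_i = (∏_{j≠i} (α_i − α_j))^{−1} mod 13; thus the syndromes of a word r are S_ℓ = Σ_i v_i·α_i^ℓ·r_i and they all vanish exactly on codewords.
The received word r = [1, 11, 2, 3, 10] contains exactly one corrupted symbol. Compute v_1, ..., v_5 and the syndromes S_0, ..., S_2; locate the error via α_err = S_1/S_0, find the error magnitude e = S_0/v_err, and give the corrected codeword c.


S = (3, 9, 1), error at position 2, error magnitude e = 4, c = [1, 7, 2, 3, 10].

Step 1: column multipliers v_i = (∏_{j≠i}(α_i − α_j))^{−1} mod 13.
  i = 1 (α = 1): (1−3)(1−10)(1−6)(1−4) = (−2)·(−9)·(−5)·(−3) = 270 ≡ 10, so v_1 = 10^{−1} = 4 (mod 13).
  i = 2 (α = 3): (3−1)(3−10)(3−6)(3−4) = 2·(−7)·(−3)·(−1) = −42 ≡ 10, so v_2 = 10^{−1} = 4 (mod 13).
  i = 3 (α = 10): (10−1)(10−3)(10−6)(10−4) = 9·7·4·6 = 1512 ≡ 4, so v_3 = 4^{−1} = 10 (mod 13).
  i = 4 (α = 6): (6−1)(6−3)(6−10)(6−4) = 5·3·(−4)·2 = −120 ≡ 10, so v_4 = 10^{−1} = 4 (mod 13).
  i = 5 (α = 4): (4−1)(4−3)(4−10)(4−6) = 3·1·(−6)·(−2) = 36 ≡ 10, so v_5 = 10^{−1} = 4 (mod 13).
  v = [4, 4, 10, 4, 4].
Step 2: syndromes of r = [1, 11, 2, 3, 10] (all sums mod 13).
  S_0 = Σ v_i r_i = 4·1 + 4·11 + 10·2 + 4·3 + 4·10 = 120 ≡ 3.
  S_1 = Σ v_i α_i r_i = 4·1·1 + 4·3·11 + 10·10·2 + 4·6·3 + 4·4·10 = 568 ≡ 9.
  α_i^2 mod 13 = [1, 9, 9, 10, 3].
  S_2 = Σ v_i α_i^2 r_i = 4·1·1 + 4·9·11 + 10·9·2 + 4·10·3 + 4·3·10 = 820 ≡ 1.
  S = (3, 9, 1) ≠ 0, so r is not a codeword (an error is present).
Step 3: locate the error. For a single error e at position i, S_ℓ = v_i·e·α_i^ℓ, so α_err = S_1/S_0.
  S_0^{−1} = 3^{−1} = 9 (mod 13), so α_err = 9·9 = 81 ≡ 3 = α_2. Error position i = 2.
  Consistency check: S_2/S_1 = 1·3 = 3 ≡ 3 = α_err ✓ (single-error assumption holds).
Step 4: error magnitude e = S_0/v_2 = S_0·∏_{j≠2}(α_2 − α_j) = 3·10 = 30 ≡ 4 (mod 13).
Step 5: correct position 2: c_2 = r_2 − e = 11 − 4 ≡ 7 (mod 13). Hence c = [1, 7, 2, 3, 10].
  Check: interpolating c through the α_i gives m(x) = 11 + 3·x (degree < 2) with m(α_i) = c_i for every i, so c is indeed a codeword.


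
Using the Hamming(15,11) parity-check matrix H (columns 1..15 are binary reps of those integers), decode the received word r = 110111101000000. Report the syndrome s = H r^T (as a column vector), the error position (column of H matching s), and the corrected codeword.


s = (1, 0, 1, 0)^T, error position = 10, corrected codeword c = 110111101100000

Compute s = H r^T mod 2 one row at a time:
  s_1 = 0 + 1 + 0 + 0 + 0 + 0 + 0 + 0 = 1 ≡ 1 (mod 2).
  s_2 = 1 + 1 + 1 + 1 + 0 + 0 + 0 + 0 = 4 ≡ 0 (mod 2).
  s_3 = 1 + 0 + 1 + 1 + 0 + 0 + 0 + 0 = 3 ≡ 1 (mod 2).
  s_4 = 1 + 0 + 1 + 1 + 1 + 0 + 0 + 0 = 4 ≡ 0 (mod 2).
s = (1, 0, 1, 0)^T — this equals column 10 of H (binary 1010), so error is at position 10.
Correct: flip bit 10 of r = 110111101000000 to get c = 110111101100000.


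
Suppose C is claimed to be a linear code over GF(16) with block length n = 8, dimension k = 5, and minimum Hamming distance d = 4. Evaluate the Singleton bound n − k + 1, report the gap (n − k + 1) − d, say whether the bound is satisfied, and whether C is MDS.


Singleton RHS = n − k + 1 = 4, slack = 0, bound satisfied, MDS.

Singleton bound: d ≤ n − k + 1.
Here n = 8, k = 5, so n − k + 1 = 4.
Given d = 4, check d ≤ 4: YES.
Slack = (n − k + 1) − d = 0.
The code is MDS (slack = 0).
Description: the claimed parameters are [8, 5, 4]_16; such a code would be MDS (meets Singleton bound).


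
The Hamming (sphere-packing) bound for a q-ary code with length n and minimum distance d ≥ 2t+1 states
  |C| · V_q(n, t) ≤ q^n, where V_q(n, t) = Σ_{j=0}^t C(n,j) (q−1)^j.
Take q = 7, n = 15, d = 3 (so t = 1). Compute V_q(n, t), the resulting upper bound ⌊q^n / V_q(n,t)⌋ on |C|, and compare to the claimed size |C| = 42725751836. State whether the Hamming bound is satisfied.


V_q(n, t) = 91, q^n = 4747561509943, Hamming bound = 52171005603, |C| = 42725751836 ≤ bound (satisfied).

Step 1: Compute V_q(n, t) = Σ_{j=0}^1 C(n, j) (q−1)^j.
  j = 0: C(15,0)·(6)^0 = 1·1 = 1.
  j = 1: C(15,1)·(6)^1 = 15·6 = 90.
  V_q(n, t) = 1 + 90 = 91.
Step 2: q^n = 7^15 = 4747561509943.
Step 3: Hamming bound ⌊q^n / V_q(n,t)⌋ = ⌊4747561509943/91⌋ = 52171005603.
Step 4: Compare |C| = 42725751836 to 52171005603: satisfied.
The claimed |C| lies below the Hamming bound.


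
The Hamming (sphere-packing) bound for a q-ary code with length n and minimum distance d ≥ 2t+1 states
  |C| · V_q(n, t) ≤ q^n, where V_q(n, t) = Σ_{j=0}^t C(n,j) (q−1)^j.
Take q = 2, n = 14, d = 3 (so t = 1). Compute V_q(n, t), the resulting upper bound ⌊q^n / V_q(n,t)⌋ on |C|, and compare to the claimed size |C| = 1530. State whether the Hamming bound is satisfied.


V_q(n, t) = 15, q^n = 16384, Hamming bound = 1092, |C| = 1530 > bound (violated).

Step 1: Compute V_q(n, t) = Σ_{j=0}^1 C(n, j) (q−1)^j.
  j = 0: C(14,0)·(1)^0 = 1·1 = 1.
  j = 1: C(14,1)·(1)^1 = 14·1 = 14.
  V_q(n, t) = 1 + 14 = 15.
Step 2: q^n = 2^14 = 16384.
Step 3: Hamming bound ⌊q^n / V_q(n,t)⌋ = ⌊16384/15⌋ = 1092.
Step 4: Compare |C| = 1530 to 1092: violated.
The claimed |C| lies above the Hamming bound, so no 2-ary code of length 14 with d ≥ 3 can have 1530 codewords.


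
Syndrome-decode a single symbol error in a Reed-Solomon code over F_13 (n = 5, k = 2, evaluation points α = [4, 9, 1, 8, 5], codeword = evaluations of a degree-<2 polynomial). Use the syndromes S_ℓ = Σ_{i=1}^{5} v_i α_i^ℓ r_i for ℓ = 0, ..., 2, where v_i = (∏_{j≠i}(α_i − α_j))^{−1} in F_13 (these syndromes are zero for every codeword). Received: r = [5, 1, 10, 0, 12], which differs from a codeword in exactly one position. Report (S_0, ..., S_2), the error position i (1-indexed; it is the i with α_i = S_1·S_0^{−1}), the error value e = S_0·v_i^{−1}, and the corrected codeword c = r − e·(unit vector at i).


S = (12, 5, 1), error at position 4, error magnitude e = 6, c = [5, 1, 10, 7, 12].

Step 1: column multipliers v_i = (∏_{j≠i}(α_i − α_j))^{−1} mod 13.
  i = 1 (α = 4): (4−9)(4−1)(4−8)(4−5) = (−5)·3·(−4)·(−1) = −60 ≡ 5, so v_1 = 5^{−1} = 8 (mod 13).
  i = 2 (α = 9): (9−4)(9−1)(9−8)(9−5) = 5·8·1·4 = 160 ≡ 4, so v_2 = 4^{−1} = 10 (mod 13).
  i = 3 (α = 1): (1−4)(1−9)(1−8)(1−5) = (−3)·(−8)·(−7)·(−4) = 672 ≡ 9, so v_3 = 9^{−1} = 3 (mod 13).
  i = 4 (α = 8): (8−4)(8−9)(8−1)(8−5) = 4·(−1)·7·3 = −84 ≡ 7, so v_4 = 7^{−1} = 2 (mod 13).
  i = 5 (α = 5): (5−4)(5−9)(5−1)(5−8) = 1·(−4)·4·(−3) = 48 ≡ 9, so v_5 = 9^{−1} = 3 (mod 13).
  v = [8, 10, 3, 2, 3].
Step 2: syndromes of r = [5, 1, 10, 0, 12] (all sums mod 13).
  S_0 = Σ v_i r_i = 8·5 + 10·1 + 3·10 + 2·0 + 3·12 = 116 ≡ 12.
  S_1 = Σ v_i α_i r_i = 8·4·5 + 10·9·1 + 3·1·10 + 2·8·0 + 3·5·12 = 460 ≡ 5.
  α_i^2 mod 13 = [3, 3, 1, 12, 12].
  S_2 = Σ v_i α_i^2 r_i = 8·3·5 + 10·3·1 + 3·1·10 + 2·12·0 + 3·12·12 = 612 ≡ 1.
  S = (12, 5, 1) ≠ 0, so r is not a codeword (an error is present).
Step 3: locate the error. For a single error e at position i, S_ℓ = v_i·e·α_i^ℓ, so α_err = S_1/S_0.
  S_0^{−1} = 12^{−1} = 12 (mod 13), so α_err = 5·12 = 60 ≡ 8 = α_4. Error position i = 4.
  Consistency check: S_2/S_1 = 1·8 = 8 ≡ 8 = α_err ✓ (single-error assumption holds).
Step 4: error magnitude e = S_0/v_4 = S_0·∏_{j≠4}(α_4 − α_j) = 12·7 = 84 ≡ 6 (mod 13).
Step 5: correct position 4: c_4 = r_4 − e = 0 − 6 ≡ 7 (mod 13). Hence c = [5, 1, 10, 7, 12].
  Check: interpolating c through the α_i gives m(x) = 3 + 7·x (degree < 2) with m(α_i) = c_i for every i, so c is indeed a codeword.


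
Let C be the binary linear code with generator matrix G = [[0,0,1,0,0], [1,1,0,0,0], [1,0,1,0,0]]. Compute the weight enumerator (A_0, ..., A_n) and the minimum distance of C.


Weight distribution: A_0 = 1, A_1 = 3, A_2 = 3, A_3 = 1. Minimum distance d = 1.

Enumerate all 2^3 = 8 messages m ∈ F_2^3.
For each, compute codeword c = mG in F_2^5, then tally its weight.
  m = 000 → c = 00000, weight = 0.
  m = 100 → c = 00100, weight = 1.
  m = 010 → c = 11000, weight = 2.
  m = 110 → c = 11100, weight = 3.
  m = 001 → c = 10100, weight = 2.
  m = 101 → c = 10000, weight = 1.
  m = 011 → c = 01100, weight = 2.
  m = 111 → c = 01000, weight = 1.
Tally weights:
  weight 0: 1 codewords.
  weight 1: 3 codewords.
  weight 2: 3 codewords.
  weight 3: 1 codewords.
Minimum distance d = smallest w > 0 with A_w > 0 = 1.
Sanity: Σ A_w = 8 = 2^3 = 8 ✓.


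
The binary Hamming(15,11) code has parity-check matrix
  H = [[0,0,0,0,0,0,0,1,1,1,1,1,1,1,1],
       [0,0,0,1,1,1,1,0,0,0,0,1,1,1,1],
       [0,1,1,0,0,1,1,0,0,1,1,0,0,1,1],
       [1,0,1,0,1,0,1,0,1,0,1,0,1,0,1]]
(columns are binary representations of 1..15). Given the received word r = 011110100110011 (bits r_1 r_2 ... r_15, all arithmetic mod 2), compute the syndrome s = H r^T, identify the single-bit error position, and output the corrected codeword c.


s = (0, 1, 1, 1)^T, error position = 7, corrected codeword c = 011110000110011

Compute s = H r^T mod 2 one row at a time:
  s_1 = 0 + 0 + 1 + 1 + 0 + 0 + 1 + 1 = 4 ≡ 0 (mod 2).
  s_2 = 1 + 1 + 0 + 1 + 0 + 0 + 1 + 1 = 5 ≡ 1 (mod 2).
  s_3 = 1 + 1 + 0 + 1 + 1 + 1 + 1 + 1 = 7 ≡ 1 (mod 2).
  s_4 = 0 + 1 + 1 + 1 + 0 + 1 + 0 + 1 = 5 ≡ 1 (mod 2).
s = (0, 1, 1, 1)^T — this equals column 7 of H (binary 0111), so error is at position 7.
Correct: flip bit 7 of r = 011110100110011 to get c = 011110000110011.


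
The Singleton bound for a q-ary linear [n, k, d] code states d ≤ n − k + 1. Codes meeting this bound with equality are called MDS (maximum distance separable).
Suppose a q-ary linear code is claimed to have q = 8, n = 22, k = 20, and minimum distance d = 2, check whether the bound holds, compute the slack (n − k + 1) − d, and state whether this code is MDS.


Singleton RHS = n − k + 1 = 3, slack = 1, bound satisfied, not MDS.

Singleton bound: d ≤ n − k + 1.
Here n = 22, k = 20, so n − k + 1 = 3.
Given d = 2, check d ≤ 3: YES.
Slack = (n − k + 1) − d = 1.
The code is NOT MDS (slack = 1 > 0).
Description: the claimed parameters are [22, 20, 2]_8; such a code would be non-MDS.


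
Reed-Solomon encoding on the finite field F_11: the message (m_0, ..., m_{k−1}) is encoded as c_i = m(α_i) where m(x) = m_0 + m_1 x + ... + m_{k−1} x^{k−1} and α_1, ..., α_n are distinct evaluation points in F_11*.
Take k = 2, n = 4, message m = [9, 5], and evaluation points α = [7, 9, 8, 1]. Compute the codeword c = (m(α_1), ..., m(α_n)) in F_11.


c = [0, 10, 5, 3]

Message polynomial: m(x) = 9 + 5·x (mod 11).
For each evaluation point α_i, compute m(α_i) mod 11:
  α_1 = 7: Horner steps 5 → 0, so m(7) = 0.
  α_2 = 9: Horner steps 5 → 10, so m(9) = 10.
  α_3 = 8: Horner steps 5 → 5, so m(8) = 5.
  α_4 = 1: Horner steps 5 → 3, so m(1) = 3.
Codeword c = [0, 10, 5, 3] ∈ F_11^4.


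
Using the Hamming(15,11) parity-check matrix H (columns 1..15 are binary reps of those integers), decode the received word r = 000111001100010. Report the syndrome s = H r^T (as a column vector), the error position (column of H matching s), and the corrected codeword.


s = (1, 0, 1, 0)^T, error position = 10, corrected codeword c = 000111001000010

Compute s = H r^T mod 2 one row at a time:
  s_1 = 0 + 1 + 1 + 0 + 0 + 0 + 1 + 0 = 3 ≡ 1 (mod 2).
  s_2 = 1 + 1 + 1 + 0 + 0 + 0 + 1 + 0 = 4 ≡ 0 (mod 2).
  s_3 = 0 + 0 + 1 + 0 + 1 + 0 + 1 + 0 = 3 ≡ 1 (mod 2).
  s_4 = 0 + 0 + 1 + 0 + 1 + 0 + 0 + 0 = 2 ≡ 0 (mod 2).
s = (1, 0, 1, 0)^T — this equals column 10 of H (binary 1010), so error is at position 10.
Correct: flip bit 10 of r = 000111001100010 to get c = 000111001000010.


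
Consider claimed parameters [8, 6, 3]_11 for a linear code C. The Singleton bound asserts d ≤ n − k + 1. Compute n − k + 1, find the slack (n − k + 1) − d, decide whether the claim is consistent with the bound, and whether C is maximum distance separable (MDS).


Singleton RHS = n − k + 1 = 3, slack = 0, bound satisfied, MDS.

Singleton bound: d ≤ n − k + 1.
Here n = 8, k = 6, so n − k + 1 = 3.
Given d = 3, check d ≤ 3: YES.
Slack = (n − k + 1) − d = 0.
The code is MDS (slack = 0).
Description: the claimed parameters are [8, 6, 3]_11; such a code would be MDS (meets Singleton bound).


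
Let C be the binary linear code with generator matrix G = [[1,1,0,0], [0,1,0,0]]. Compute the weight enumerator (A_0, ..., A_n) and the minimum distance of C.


Weight distribution: A_0 = 1, A_1 = 2, A_2 = 1. Minimum distance d = 1.

Enumerate all 2^2 = 4 messages m ∈ F_2^2.
For each, compute codeword c = mG in F_2^4, then tally its weight.
  m = 00 → c = 0000, weight = 0.
  m = 10 → c = 1100, weight = 2.
  m = 01 → c = 0100, weight = 1.
  m = 11 → c = 1000, weight = 1.
Tally weights:
  weight 0: 1 codewords.
  weight 1: 2 codewords.
  weight 2: 1 codewords.
Minimum distance d = smallest w > 0 with A_w > 0 = 1.
Sanity: Σ A_w = 4 = 2^2 = 4 ✓.


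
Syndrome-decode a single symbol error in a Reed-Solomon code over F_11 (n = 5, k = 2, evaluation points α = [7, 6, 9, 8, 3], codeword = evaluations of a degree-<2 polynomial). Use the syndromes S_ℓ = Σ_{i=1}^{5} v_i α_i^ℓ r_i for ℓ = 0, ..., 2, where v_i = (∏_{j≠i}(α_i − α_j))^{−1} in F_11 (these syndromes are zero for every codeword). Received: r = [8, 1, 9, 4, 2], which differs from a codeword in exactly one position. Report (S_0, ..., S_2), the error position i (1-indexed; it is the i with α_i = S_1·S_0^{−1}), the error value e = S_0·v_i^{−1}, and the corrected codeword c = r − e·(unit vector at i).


S = (3, 5, 1), error at position 3, error magnitude e = 9, c = [8, 1, 0, 4, 2].

Step 1: column multipliers v_i = (∏_{j≠i}(α_i − α_j))^{−1} mod 11.
  i = 1 (α = 7): (7−6)(7−9)(7−8)(7−3) = 1·(−2)·(−1)·4 = 8 ≡ 8, so v_1 = 8^{−1} = 7 (mod 11).
  i = 2 (α = 6): (6−7)(6−9)(6−8)(6−3) = (−1)·(−3)·(−2)·3 = −18 ≡ 4, so v_2 = 4^{−1} = 3 (mod 11).
  i = 3 (α = 9): (9−7)(9−6)(9−8)(9−3) = 2·3·1·6 = 36 ≡ 3, so v_3 = 3^{−1} = 4 (mod 11).
  i = 4 (α = 8): (8−7)(8−6)(8−9)(8−3) = 1·2·(−1)·5 = −10 ≡ 1, so v_4 = 1^{−1} = 1 (mod 11).
  i = 5 (α = 3): (3−7)(3−6)(3−9)(3−8) = (−4)·(−3)·(−6)·(−5) = 360 ≡ 8, so v_5 = 8^{−1} = 7 (mod 11).
  v = [7, 3, 4, 1, 7].
Step 2: syndromes of r = [8, 1, 9, 4, 2] (all sums mod 11).
  S_0 = Σ v_i r_i = 7·8 + 3·1 + 4·9 + 1·4 + 7·2 = 113 ≡ 3.
  S_1 = Σ v_i α_i r_i = 7·7·8 + 3·6·1 + 4·9·9 + 1·8·4 + 7·3·2 = 808 ≡ 5.
  α_i^2 mod 11 = [5, 3, 4, 9, 9].
  S_2 = Σ v_i α_i^2 r_i = 7·5·8 + 3·3·1 + 4·4·9 + 1·9·4 + 7·9·2 = 595 ≡ 1.
  S = (3, 5, 1) ≠ 0, so r is not a codeword (an error is present).
Step 3: locate the error. For a single error e at position i, S_ℓ = v_i·e·α_i^ℓ, so α_err = S_1/S_0.
  S_0^{−1} = 3^{−1} = 4 (mod 11), so α_err = 5·4 = 20 ≡ 9 = α_3. Error position i = 3.
  Consistency check: S_2/S_1 = 1·9 = 9 ≡ 9 = α_err ✓ (single-error assumption holds).
Step 4: error magnitude e = S_0/v_3 = S_0·∏_{j≠3}(α_3 − α_j) = 3·3 = 9 ≡ 9 (mod 11).
Step 5: correct position 3: c_3 = r_3 − e = 9 − 9 ≡ 0 (mod 11). Hence c = [8, 1, 0, 4, 2].
  Check: interpolating c through the α_i gives m(x) = 3 + 7·x (degree < 2) with m(α_i) = c_i for every i, so c is indeed a codeword.


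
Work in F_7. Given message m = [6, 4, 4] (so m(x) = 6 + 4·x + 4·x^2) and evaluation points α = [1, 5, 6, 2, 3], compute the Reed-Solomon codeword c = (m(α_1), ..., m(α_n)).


c = [0, 0, 6, 2, 5]

Message polynomial: m(x) = 6 + 4·x + 4·x^2 (mod 7).
For each evaluation point α_i, compute m(α_i) mod 7:
  α_1 = 1: Horner steps 4 → 1 → 0, so m(1) = 0.
  α_2 = 5: Horner steps 4 → 3 → 0, so m(5) = 0.
  α_3 = 6: Horner steps 4 → 0 → 6, so m(6) = 6.
  α_4 = 2: Horner steps 4 → 5 → 2, so m(2) = 2.
  α_5 = 3: Horner steps 4 → 2 → 5, so m(3) = 5.
Codeword c = [0, 0, 6, 2, 5] ∈ F_7^5.


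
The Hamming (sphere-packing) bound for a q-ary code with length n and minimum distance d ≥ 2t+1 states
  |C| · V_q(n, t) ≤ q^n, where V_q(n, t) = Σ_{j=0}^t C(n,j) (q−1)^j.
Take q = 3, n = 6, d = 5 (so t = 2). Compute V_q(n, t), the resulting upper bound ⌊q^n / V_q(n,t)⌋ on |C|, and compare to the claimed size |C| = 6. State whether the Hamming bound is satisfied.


V_q(n, t) = 73, q^n = 729, Hamming bound = 9, |C| = 6 ≤ bound (satisfied).

Step 1: Compute V_q(n, t) = Σ_{j=0}^2 C(n, j) (q−1)^j.
  j = 0: C(6,0)·(2)^0 = 1·1 = 1.
  j = 1: C(6,1)·(2)^1 = 6·2 = 12.
  j = 2: C(6,2)·(2)^2 = 15·4 = 60.
  V_q(n, t) = 1 + 12 + 60 = 73.
Step 2: q^n = 3^6 = 729.
Step 3: Hamming bound ⌊q^n / V_q(n,t)⌋ = ⌊729/73⌋ = 9.
Step 4: Compare |C| = 6 to 9: satisfied.
The claimed |C| lies below the Hamming bound.


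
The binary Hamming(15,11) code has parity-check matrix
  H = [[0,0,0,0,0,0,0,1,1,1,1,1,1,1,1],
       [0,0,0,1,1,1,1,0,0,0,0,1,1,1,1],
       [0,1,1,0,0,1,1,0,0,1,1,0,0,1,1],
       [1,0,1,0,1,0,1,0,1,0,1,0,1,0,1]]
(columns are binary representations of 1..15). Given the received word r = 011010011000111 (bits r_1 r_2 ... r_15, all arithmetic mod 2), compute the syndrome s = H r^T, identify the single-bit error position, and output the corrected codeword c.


s = (1, 0, 0, 1)^T, error position = 9, corrected codeword c = 011010010000111

Compute s = H r^T mod 2 one row at a time:
  s_1 = 1 + 1 + 0 + 0 + 0 + 1 + 1 + 1 = 5 ≡ 1 (mod 2).
  s_2 = 0 + 1 + 0 + 0 + 0 + 1 + 1 + 1 = 4 ≡ 0 (mod 2).
  s_3 = 1 + 1 + 0 + 0 + 0 + 0 + 1 + 1 = 4 ≡ 0 (mod 2).
  s_4 = 0 + 1 + 1 + 0 + 1 + 0 + 1 + 1 = 5 ≡ 1 (mod 2).
s = (1, 0, 0, 1)^T — this equals column 9 of H (binary 1001), so error is at position 9.
Correct: flip bit 9 of r = 011010011000111 to get c = 011010010000111.


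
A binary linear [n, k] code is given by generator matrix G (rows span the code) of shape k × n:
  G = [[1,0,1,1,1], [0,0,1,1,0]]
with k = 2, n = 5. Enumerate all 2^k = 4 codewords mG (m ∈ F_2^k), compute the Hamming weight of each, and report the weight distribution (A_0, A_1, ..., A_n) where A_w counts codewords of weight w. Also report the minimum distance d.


Weight distribution: A_0 = 1, A_2 = 2, A_4 = 1. Minimum distance d = 2.

Enumerate all 2^2 = 4 messages m ∈ F_2^2.
For each, compute codeword c = mG in F_2^5, then tally its weight.
  m = 00 → c = 00000, weight = 0.
  m = 10 → c = 10111, weight = 4.
  m = 01 → c = 00110, weight = 2.
  m = 11 → c = 10001, weight = 2.
Tally weights:
  weight 0: 1 codewords.
  weight 2: 2 codewords.
  weight 4: 1 codewords.
Minimum distance d = smallest w > 0 with A_w > 0 = 2.
Sanity: Σ A_w = 4 = 2^2 = 4 ✓.


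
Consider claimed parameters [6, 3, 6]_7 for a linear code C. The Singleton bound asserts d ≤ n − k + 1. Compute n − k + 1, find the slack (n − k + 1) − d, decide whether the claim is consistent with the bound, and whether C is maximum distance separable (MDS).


Singleton RHS = n − k + 1 = 4, slack = -2, bound violated (no such code; not MDS).

Singleton bound: d ≤ n − k + 1.
Here n = 6, k = 3, so n − k + 1 = 4.
Given d = 6, check d ≤ 4: NO.
Slack = (n − k + 1) − d = -2.
The slack is negative: d = 6 exceeds n − k + 1 = 4 by 2, so the Singleton bound is violated and no linear [6, 3, 6]_7 code can exist. In particular it is not MDS (MDS requires d = n − k + 1 exactly).
Description: the claimed parameters are [6, 3, 6]_7; such a code would be impossible (violates the Singleton bound).


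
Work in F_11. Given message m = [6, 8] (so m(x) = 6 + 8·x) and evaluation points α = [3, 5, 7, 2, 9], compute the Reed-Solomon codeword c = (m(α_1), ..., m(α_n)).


c = [8, 2, 7, 0, 1]

Message polynomial: m(x) = 6 + 8·x (mod 11).
For each evaluation point α_i, compute m(α_i) mod 11:
  α_1 = 3: Horner steps 8 → 8, so m(3) = 8.
  α_2 = 5: Horner steps 8 → 2, so m(5) = 2.
  α_3 = 7: Horner steps 8 → 7, so m(7) = 7.
  α_4 = 2: Horner steps 8 → 0, so m(2) = 0.
  α_5 = 9: Horner steps 8 → 1, so m(9) = 1.
Codeword c = [8, 2, 7, 0, 1] ∈ F_11^5.


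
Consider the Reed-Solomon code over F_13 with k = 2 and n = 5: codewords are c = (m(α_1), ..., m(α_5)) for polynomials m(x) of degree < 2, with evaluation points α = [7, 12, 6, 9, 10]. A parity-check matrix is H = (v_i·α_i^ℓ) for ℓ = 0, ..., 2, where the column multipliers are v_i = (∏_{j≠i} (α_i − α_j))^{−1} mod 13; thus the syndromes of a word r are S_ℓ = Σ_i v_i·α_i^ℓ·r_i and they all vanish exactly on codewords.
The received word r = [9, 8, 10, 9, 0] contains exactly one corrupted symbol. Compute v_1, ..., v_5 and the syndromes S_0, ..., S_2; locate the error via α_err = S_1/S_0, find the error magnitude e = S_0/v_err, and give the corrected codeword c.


S = (11, 12, 6), error at position 1, error magnitude e = 8, c = [1, 8, 10, 9, 0].

Step 1: column multipliers v_i = (∏_{j≠i}(α_i − α_j))^{−1} mod 13.
  i = 1 (α = 7): (7−12)(7−6)(7−9)(7−10) = (−5)·1·(−2)·(−3) = −30 ≡ 9, so v_1 = 9^{−1} = 3 (mod 13).
  i = 2 (α = 12): (12−7)(12−6)(12−9)(12−10) = 5·6·3·2 = 180 ≡ 11, so v_2 = 11^{−1} = 6 (mod 13).
  i = 3 (α = 6): (6−7)(6−12)(6−9)(6−10) = (−1)·(−6)·(−3)·(−4) = 72 ≡ 7, so v_3 = 7^{−1} = 2 (mod 13).
  i = 4 (α = 9): (9−7)(9−12)(9−6)(9−10) = 2·(−3)·3·(−1) = 18 ≡ 5, so v_4 = 5^{−1} = 8 (mod 13).
  i = 5 (α = 10): (10−7)(10−12)(10−6)(10−9) = 3·(−2)·4·1 = −24 ≡ 2, so v_5 = 2^{−1} = 7 (mod 13).
  v = [3, 6, 2, 8, 7].
Step 2: syndromes of r = [9, 8, 10, 9, 0] (all sums mod 13).
  S_0 = Σ v_i r_i = 3·9 + 6·8 + 2·10 + 8·9 + 7·0 = 167 ≡ 11.
  S_1 = Σ v_i α_i r_i = 3·7·9 + 6·12·8 + 2·6·10 + 8·9·9 + 7·10·0 = 1533 ≡ 12.
  α_i^2 mod 13 = [10, 1, 10, 3, 9].
  S_2 = Σ v_i α_i^2 r_i = 3·10·9 + 6·1·8 + 2·10·10 + 8·3·9 + 7·9·0 = 734 ≡ 6.
  S = (11, 12, 6) ≠ 0, so r is not a codeword (an error is present).
Step 3: locate the error. For a single error e at position i, S_ℓ = v_i·e·α_i^ℓ, so α_err = S_1/S_0.
  S_0^{−1} = 11^{−1} = 6 (mod 13), so α_err = 12·6 = 72 ≡ 7 = α_1. Error position i = 1.
  Consistency check: S_2/S_1 = 6·12 = 72 ≡ 7 = α_err ✓ (single-error assumption holds).
Step 4: error magnitude e = S_0/v_1 = S_0·∏_{j≠1}(α_1 − α_j) = 11·9 = 99 ≡ 8 (mod 13).
Step 5: correct position 1: c_1 = r_1 − e = 9 − 8 ≡ 1 (mod 13). Hence c = [1, 8, 10, 9, 0].
  Check: interpolating c through the α_i gives m(x) = 12 + 4·x (degree < 2) with m(α_i) = c_i for every i, so c is indeed a codeword.


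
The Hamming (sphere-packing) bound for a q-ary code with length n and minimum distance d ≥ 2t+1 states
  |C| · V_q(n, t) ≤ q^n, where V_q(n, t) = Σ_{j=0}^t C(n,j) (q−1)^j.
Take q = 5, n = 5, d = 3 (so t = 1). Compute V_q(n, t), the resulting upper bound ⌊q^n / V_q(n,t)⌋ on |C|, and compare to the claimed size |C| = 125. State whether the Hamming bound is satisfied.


V_q(n, t) = 21, q^n = 3125, Hamming bound = 148, |C| = 125 ≤ bound (satisfied).

Step 1: Compute V_q(n, t) = Σ_{j=0}^1 C(n, j) (q−1)^j.
  j = 0: C(5,0)·(4)^0 = 1·1 = 1.
  j = 1: C(5,1)·(4)^1 = 5·4 = 20.
  V_q(n, t) = 1 + 20 = 21.
Step 2: q^n = 5^5 = 3125.
Step 3: Hamming bound ⌊q^n / V_q(n,t)⌋ = ⌊3125/21⌋ = 148.
Step 4: Compare |C| = 125 to 148: satisfied.
The claimed |C| lies below the Hamming bound.


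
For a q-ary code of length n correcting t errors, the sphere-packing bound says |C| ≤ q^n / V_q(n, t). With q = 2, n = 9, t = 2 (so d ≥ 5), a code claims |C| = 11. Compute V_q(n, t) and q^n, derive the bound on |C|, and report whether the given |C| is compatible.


V_q(n, t) = 46, q^n = 512, Hamming bound = 11, |C| = 11 ≤ bound (satisfied).

Step 1: Compute V_q(n, t) = Σ_{j=0}^2 C(n, j) (q−1)^j.
  j = 0: C(9,0)·(1)^0 = 1·1 = 1.
  j = 1: C(9,1)·(1)^1 = 9·1 = 9.
  j = 2: C(9,2)·(1)^2 = 36·1 = 36.
  V_q(n, t) = 1 + 9 + 36 = 46.
Step 2: q^n = 2^9 = 512.
Step 3: Hamming bound ⌊q^n / V_q(n,t)⌋ = ⌊512/46⌋ = 11.
Step 4: Compare |C| = 11 to 11: satisfied.
The claimed |C| lies at the Hamming bound (tight).


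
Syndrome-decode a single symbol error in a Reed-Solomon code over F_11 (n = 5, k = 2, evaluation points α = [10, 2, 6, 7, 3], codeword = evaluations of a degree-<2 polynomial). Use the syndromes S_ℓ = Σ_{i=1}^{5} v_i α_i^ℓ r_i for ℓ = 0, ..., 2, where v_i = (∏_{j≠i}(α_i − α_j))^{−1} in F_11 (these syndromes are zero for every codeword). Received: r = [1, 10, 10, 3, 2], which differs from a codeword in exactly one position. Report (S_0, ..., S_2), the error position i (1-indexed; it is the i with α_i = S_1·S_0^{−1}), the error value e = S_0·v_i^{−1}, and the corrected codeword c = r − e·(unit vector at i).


S = (8, 4, 2), error at position 3, error magnitude e = 10, c = [1, 10, 0, 3, 2].

Step 1: column multipliers v_i = (∏_{j≠i}(α_i − α_j))^{−1} mod 11.
  i = 1 (α = 10): (10−2)(10−6)(10−7)(10−3) = 8·4·3·7 = 672 ≡ 1, so v_1 = 1^{−1} = 1 (mod 11).
  i = 2 (α = 2): (2−10)(2−6)(2−7)(2−3) = (−8)·(−4)·(−5)·(−1) = 160 ≡ 6, so v_2 = 6^{−1} = 2 (mod 11).
  i = 3 (α = 6): (6−10)(6−2)(6−7)(6−3) = (−4)·4·(−1)·3 = 48 ≡ 4, so v_3 = 4^{−1} = 3 (mod 11).
  i = 4 (α = 7): (7−10)(7−2)(7−6)(7−3) = (−3)·5·1·4 = −60 ≡ 6, so v_4 = 6^{−1} = 2 (mod 11).
  i = 5 (α = 3): (3−10)(3−2)(3−6)(3−7) = (−7)·1·(−3)·(−4) = −84 ≡ 4, so v_5 = 4^{−1} = 3 (mod 11).
  v = [1, 2, 3, 2, 3].
Step 2: syndromes of r = [1, 10, 10, 3, 2] (all sums mod 11).
  S_0 = Σ v_i r_i = 1·1 + 2·10 + 3·10 + 2·3 + 3·2 = 63 ≡ 8.
  S_1 = Σ v_i α_i r_i = 1·10·1 + 2·2·10 + 3·6·10 + 2·7·3 + 3·3·2 = 290 ≡ 4.
  α_i^2 mod 11 = [1, 4, 3, 5, 9].
  S_2 = Σ v_i α_i^2 r_i = 1·1·1 + 2·4·10 + 3·3·10 + 2·5·3 + 3·9·2 = 255 ≡ 2.
  S = (8, 4, 2) ≠ 0, so r is not a codeword (an error is present).
Step 3: locate the error. For a single error e at position i, S_ℓ = v_i·e·α_i^ℓ, so α_err = S_1/S_0.
  S_0^{−1} = 8^{−1} = 7 (mod 11), so α_err = 4·7 = 28 ≡ 6 = α_3. Error position i = 3.
  Consistency check: S_2/S_1 = 2·3 = 6 ≡ 6 = α_err ✓ (single-error assumption holds).
Step 4: error magnitude e = S_0/v_3 = S_0·∏_{j≠3}(α_3 − α_j) = 8·4 = 32 ≡ 10 (mod 11).
Step 5: correct position 3: c_3 = r_3 − e = 10 − 10 ≡ 0 (mod 11). Hence c = [1, 10, 0, 3, 2].
  Check: interpolating c through the α_i gives m(x) = 4 + 3·x (degree < 2) with m(α_i) = c_i for every i, so c is indeed a codeword.


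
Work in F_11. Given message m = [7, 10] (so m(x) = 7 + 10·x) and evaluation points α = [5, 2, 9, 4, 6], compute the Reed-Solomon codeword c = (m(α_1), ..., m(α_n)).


c = [2, 5, 9, 3, 1]

Message polynomial: m(x) = 7 + 10·x (mod 11).
For each evaluation point α_i, compute m(α_i) mod 11:
  α_1 = 5: Horner steps 10 → 2, so m(5) = 2.
  α_2 = 2: Horner steps 10 → 5, so m(2) = 5.
  α_3 = 9: Horner steps 10 → 9, so m(9) = 9.
  α_4 = 4: Horner steps 10 → 3, so m(4) = 3.
  α_5 = 6: Horner steps 10 → 1, so m(6) = 1.
Codeword c = [2, 5, 9, 3, 1] ∈ F_11^5.


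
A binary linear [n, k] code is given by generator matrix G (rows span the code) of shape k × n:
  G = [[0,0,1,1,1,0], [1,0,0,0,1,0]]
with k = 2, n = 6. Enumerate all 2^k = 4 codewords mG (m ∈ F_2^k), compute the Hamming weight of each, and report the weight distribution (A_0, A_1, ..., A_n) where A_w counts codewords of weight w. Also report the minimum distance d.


Weight distribution: A_0 = 1, A_2 = 1, A_3 = 2. Minimum distance d = 2.

Enumerate all 2^2 = 4 messages m ∈ F_2^2.
For each, compute codeword c = mG in F_2^6, then tally its weight.
  m = 00 → c = 000000, weight = 0.
  m = 10 → c = 001110, weight = 3.
  m = 01 → c = 100010, weight = 2.
  m = 11 → c = 101100, weight = 3.
Tally weights:
  weight 0: 1 codewords.
  weight 2: 1 codewords.
  weight 3: 2 codewords.
Minimum distance d = smallest w > 0 with A_w > 0 = 2.
Sanity: Σ A_w = 4 = 2^2 = 4 ✓.


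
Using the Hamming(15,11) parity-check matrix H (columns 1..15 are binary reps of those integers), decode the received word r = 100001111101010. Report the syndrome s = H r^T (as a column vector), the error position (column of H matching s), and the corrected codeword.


s = (1, 0, 0, 1)^T, error position = 9, corrected codeword c = 100001110101010

Compute s = H r^T mod 2 one row at a time:
  s_1 = 1 + 1 + 1 + 0 + 1 + 0 + 1 + 0 = 5 ≡ 1 (mod 2).
  s_2 = 0 + 0 + 1 + 1 + 1 + 0 + 1 + 0 = 4 ≡ 0 (mod 2).
  s_3 = 0 + 0 + 1 + 1 + 1 + 0 + 1 + 0 = 4 ≡ 0 (mod 2).
  s_4 = 1 + 0 + 0 + 1 + 1 + 0 + 0 + 0 = 3 ≡ 1 (mod 2).
s = (1, 0, 0, 1)^T — this equals column 9 of H (binary 1001), so error is at position 9.
Correct: flip bit 9 of r = 100001111101010 to get c = 100001110101010.


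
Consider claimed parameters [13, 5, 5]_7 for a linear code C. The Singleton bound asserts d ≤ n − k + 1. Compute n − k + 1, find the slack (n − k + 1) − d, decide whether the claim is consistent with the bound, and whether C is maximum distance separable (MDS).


Singleton RHS = n − k + 1 = 9, slack = 4, bound satisfied, not MDS.

Singleton bound: d ≤ n − k + 1.
Here n = 13, k = 5, so n − k + 1 = 9.
Given d = 5, check d ≤ 9: YES.
Slack = (n − k + 1) − d = 4.
The code is NOT MDS (slack = 4 > 0).
Description: the claimed parameters are [13, 5, 5]_7; such a code would be non-MDS.


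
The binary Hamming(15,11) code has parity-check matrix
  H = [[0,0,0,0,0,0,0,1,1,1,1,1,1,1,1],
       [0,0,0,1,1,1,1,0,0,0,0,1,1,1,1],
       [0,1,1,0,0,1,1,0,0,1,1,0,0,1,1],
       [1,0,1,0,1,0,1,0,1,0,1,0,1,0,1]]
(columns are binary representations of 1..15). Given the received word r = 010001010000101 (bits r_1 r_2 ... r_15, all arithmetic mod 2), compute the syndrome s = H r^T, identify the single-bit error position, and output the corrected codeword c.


s = (1, 1, 1, 0)^T, error position = 14, corrected codeword c = 010001010000111

Compute s = H r^T mod 2 one row at a time:
  s_1 = 1 + 0 + 0 + 0 + 0 + 1 + 0 + 1 = 3 ≡ 1 (mod 2).
  s_2 = 0 + 0 + 1 + 0 + 0 + 1 + 0 + 1 = 3 ≡ 1 (mod 2).
  s_3 = 1 + 0 + 1 + 0 + 0 + 0 + 0 + 1 = 3 ≡ 1 (mod 2).
  s_4 = 0 + 0 + 0 + 0 + 0 + 0 + 1 + 1 = 2 ≡ 0 (mod 2).
s = (1, 1, 1, 0)^T — this equals column 14 of H (binary 1110), so error is at position 14.
Correct: flip bit 14 of r = 010001010000101 to get c = 010001010000111.


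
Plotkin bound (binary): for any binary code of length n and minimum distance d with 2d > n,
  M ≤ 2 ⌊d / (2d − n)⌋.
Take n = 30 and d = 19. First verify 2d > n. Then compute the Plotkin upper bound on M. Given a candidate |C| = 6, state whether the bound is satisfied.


Plotkin bound M ≤ 4; given |C| = 6 > bound (violated).

Check applicability: 2d = 38, n = 30.
2d − n = 8 > 0, so Plotkin applies.
Compute d/(2d−n) = 19/8 ≈ 2.3750.
⌊d/(2d−n)⌋ = 2.
Plotkin bound: M ≤ 2·2 = 4.
Given |C| = 6, check: VIOLATED.
This |C| is above the Plotkin bound, so no binary code with n = 30, d = 19 and 6 codewords exists.


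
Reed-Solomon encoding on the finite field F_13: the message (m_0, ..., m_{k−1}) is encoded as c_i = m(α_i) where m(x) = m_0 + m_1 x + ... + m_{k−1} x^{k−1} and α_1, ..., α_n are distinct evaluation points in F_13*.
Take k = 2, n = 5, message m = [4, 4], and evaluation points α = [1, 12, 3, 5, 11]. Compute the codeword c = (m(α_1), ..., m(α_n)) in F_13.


c = [8, 0, 3, 11, 9]

Message polynomial: m(x) = 4 + 4·x (mod 13).
For each evaluation point α_i, compute m(α_i) mod 13:
  α_1 = 1: Horner steps 4 → 8, so m(1) = 8.
  α_2 = 12: Horner steps 4 → 0, so m(12) = 0.
  α_3 = 3: Horner steps 4 → 3, so m(3) = 3.
  α_4 = 5: Horner steps 4 → 11, so m(5) = 11.
  α_5 = 11: Horner steps 4 → 9, so m(11) = 9.
Codeword c = [8, 0, 3, 11, 9] ∈ F_13^5.


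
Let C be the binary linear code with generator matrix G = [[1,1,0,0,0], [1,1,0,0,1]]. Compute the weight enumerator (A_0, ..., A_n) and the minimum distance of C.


Weight distribution: A_0 = 1, A_1 = 1, A_2 = 1, A_3 = 1. Minimum distance d = 1.

Enumerate all 2^2 = 4 messages m ∈ F_2^2.
For each, compute codeword c = mG in F_2^5, then tally its weight.
  m = 00 → c = 00000, weight = 0.
  m = 10 → c = 11000, weight = 2.
  m = 01 → c = 11001, weight = 3.
  m = 11 → c = 00001, weight = 1.
Tally weights:
  weight 0: 1 codewords.
  weight 1: 1 codewords.
  weight 2: 1 codewords.
  weight 3: 1 codewords.
Minimum distance d = smallest w > 0 with A_w > 0 = 1.
Sanity: Σ A_w = 4 = 2^2 = 4 ✓.
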